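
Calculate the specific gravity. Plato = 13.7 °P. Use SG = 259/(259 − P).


SG = 259/(259 − 13.7)

1.0558


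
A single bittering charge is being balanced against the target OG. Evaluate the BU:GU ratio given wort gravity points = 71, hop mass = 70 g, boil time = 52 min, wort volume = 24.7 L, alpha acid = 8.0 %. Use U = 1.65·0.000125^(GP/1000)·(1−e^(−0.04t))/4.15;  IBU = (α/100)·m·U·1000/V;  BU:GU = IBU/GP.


U = 1.65·0.000125^(71/1000)·(1−e^(−0.04·52))/4.15 = 0.1838
IBU = (8.0/100)·70·0.1838·1000/24.7 = 41.6726
BU:GU = 41.6726/71

0.5869


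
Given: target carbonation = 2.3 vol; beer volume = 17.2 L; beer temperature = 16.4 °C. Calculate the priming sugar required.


residual = 14.695·(0.01821 + 0.09011·e^(−0.04·T));  sugar = (target − residual)·4.0·V
residual = 14.695·(0.01821 + 0.09011·e^(−0.04·16.4)) = 0.9547
sugar = (2.3 − 0.9547)·4.0·17.2

92.5541 g


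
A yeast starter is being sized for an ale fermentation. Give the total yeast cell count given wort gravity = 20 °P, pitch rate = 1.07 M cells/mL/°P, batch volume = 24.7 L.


cells (billions) = rate · V_L · °P
cells = 1.07 · 24.7 · 20

528.5800 billion cells


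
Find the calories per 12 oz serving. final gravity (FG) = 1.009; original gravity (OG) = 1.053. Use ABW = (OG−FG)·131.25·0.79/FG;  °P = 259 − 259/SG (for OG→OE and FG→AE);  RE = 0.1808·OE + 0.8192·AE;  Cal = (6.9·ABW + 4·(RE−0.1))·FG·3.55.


ABW = (1.053 − 1.009)·131.25·0.79/1.009 = 4.5216
OE = 259 − 259/1.053 = 13.0361 °P
AE = 259 − 259/1.009 = 2.3102 °P
RE = 0.1808·13.0361 + 0.8192·2.3102 = 4.2494 °P
Cal = (6.9·4.5216 + 4·(4.2494−0.1))·1.009·3.55

171.2048 kcal


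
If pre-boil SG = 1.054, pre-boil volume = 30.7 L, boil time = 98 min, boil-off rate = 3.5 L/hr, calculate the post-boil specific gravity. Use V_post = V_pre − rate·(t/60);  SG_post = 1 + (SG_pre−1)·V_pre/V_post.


V_post = 30.7 − 3.5·(98/60) = 24.9833
SG_post = 1 + (1.054 − 1)·30.7/24.9833

1.0664


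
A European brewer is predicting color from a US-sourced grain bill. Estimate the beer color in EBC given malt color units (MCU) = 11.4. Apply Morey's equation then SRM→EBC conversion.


SRM = 1.4922·MCU^0.6859;  EBC = SRM·1.97
SRM = 1.4922·11.4^0.6859 = 7.9206
EBC = 7.9206·1.97

15.6036 EBC


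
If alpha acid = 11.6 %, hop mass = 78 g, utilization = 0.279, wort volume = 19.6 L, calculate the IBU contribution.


IBU = (α/100)·mass·U·1000 / V
IBU = (11.6/100)·78·0.279·1000 / 19.6

128.7955 IBU


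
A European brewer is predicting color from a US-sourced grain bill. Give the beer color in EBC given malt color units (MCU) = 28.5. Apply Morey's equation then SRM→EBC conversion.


SRM = 1.4922·MCU^0.6859;  EBC = SRM·1.97
SRM = 1.4922·28.5^0.6859 = 14.8493
EBC = 14.8493·1.97

29.2531 EBC


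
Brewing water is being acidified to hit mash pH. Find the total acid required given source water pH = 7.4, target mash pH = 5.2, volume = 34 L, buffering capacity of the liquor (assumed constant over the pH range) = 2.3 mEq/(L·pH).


acid = buffering capacity · (pH_source − pH_target) · V
acid = 2.3 · (7.4 − 5.2) · 34

172.0400 mEq


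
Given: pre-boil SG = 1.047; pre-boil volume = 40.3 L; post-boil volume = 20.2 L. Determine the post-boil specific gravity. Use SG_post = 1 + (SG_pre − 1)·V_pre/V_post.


pts_pre = (1.047 − 1)·1000 = 47.0000
pts_post = 47.0000·40.3/20.2 = 93.7673
SG_post = 1 + 93.7673/1000

1.0938


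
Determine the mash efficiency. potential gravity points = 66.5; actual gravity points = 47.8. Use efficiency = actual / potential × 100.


efficiency = 47.8 / 66.5 × 100

71.8797 %


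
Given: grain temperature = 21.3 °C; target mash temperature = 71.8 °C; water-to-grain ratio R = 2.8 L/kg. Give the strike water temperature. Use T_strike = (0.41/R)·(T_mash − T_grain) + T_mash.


T_strike = (0.41/2.8)·(71.8 − 21.3) + 71.8

79.1946 °C


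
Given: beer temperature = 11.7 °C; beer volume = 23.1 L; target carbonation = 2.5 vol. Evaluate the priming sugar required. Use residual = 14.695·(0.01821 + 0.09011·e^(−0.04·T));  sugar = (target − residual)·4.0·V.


residual = 14.695·(0.01821 + 0.09011·e^(−0.04·11.7)) = 1.0969
sugar = (2.5 − 1.0969)·4.0·23.1

129.6501 g


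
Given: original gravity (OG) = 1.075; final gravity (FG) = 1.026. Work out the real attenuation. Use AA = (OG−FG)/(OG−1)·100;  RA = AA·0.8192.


AA = (1.075 − 1.026)/(1.075 − 1)·100 = 65.3333
RA = 65.3333·0.8192

53.5211 %


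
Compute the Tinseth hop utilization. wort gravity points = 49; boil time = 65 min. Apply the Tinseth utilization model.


U = 1.65·0.000125^(GP/1000) · (1 − e^(−0.04·t))/4.15
bigness = 1.65·0.000125^(49/1000) = 1.0623
boil_factor = (1 − e^(−0.04·65))/4.15 = 0.2231
U = 1.0623 · 0.2231

0.2370


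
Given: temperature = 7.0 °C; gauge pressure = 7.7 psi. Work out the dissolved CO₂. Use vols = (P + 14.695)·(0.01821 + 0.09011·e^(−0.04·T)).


vols = (7.7 + 14.695)·(0.01821 + 0.09011·e^(−0.04·7.0))

1.9330 volumes


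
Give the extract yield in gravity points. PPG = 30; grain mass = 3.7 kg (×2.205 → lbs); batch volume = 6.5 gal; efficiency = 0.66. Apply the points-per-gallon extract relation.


points = lbs × PPG × eff / vol
lbs = 3.7 × 2.205 = 8.1585
points = 8.1585 × 30 × 0.66 / 6.5

24.8520 points


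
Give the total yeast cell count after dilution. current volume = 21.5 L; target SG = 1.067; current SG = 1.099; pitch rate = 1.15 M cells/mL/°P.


V_w = V·((SG_c−1)/(SG_t−1)−1);  °P = 259 − 259/SG_t;  cells = rate·(V+V_w)·°P
V_w = 21.5·((1.099−1)/(1.067−1)−1) = 10.2687
V_final = 21.5 + 10.2687 = 31.7687
°P = 259 − 259/1.067 = 16.2634
cells = 1.15·31.7687·16.2634

594.1647 billion cells


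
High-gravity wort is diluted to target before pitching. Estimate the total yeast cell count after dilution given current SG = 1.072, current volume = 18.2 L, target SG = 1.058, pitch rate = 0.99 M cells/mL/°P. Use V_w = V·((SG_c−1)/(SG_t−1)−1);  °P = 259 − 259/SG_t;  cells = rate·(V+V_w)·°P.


V_w = 18.2·((1.072−1)/(1.058−1)−1) = 4.3931
V_final = 18.2 + 4.3931 = 22.5931
°P = 259 − 259/1.058 = 14.1985
cells = 0.99·22.5931·14.1985

317.5800 billion cells


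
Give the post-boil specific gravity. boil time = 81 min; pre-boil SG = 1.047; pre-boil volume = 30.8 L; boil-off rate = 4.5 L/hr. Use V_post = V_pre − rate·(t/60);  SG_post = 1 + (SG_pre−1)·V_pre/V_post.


V_post = 30.8 − 4.5·(81/60) = 24.7250
SG_post = 1 + (1.047 − 1)·30.8/24.7250

1.0585


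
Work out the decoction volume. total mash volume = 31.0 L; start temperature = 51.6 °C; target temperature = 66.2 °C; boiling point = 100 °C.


V_dec = V_total·(T_target − T_start)/(T_boil − T_start)
V_dec = 31.0·(66.2 − 51.6)/(100 − 51.6)

9.3512 L


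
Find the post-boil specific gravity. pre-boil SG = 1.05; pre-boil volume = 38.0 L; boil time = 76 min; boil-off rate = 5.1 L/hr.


V_post = V_pre − rate·(t/60);  SG_post = 1 + (SG_pre−1)·V_pre/V_post
V_post = 38.0 − 5.1·(76/60) = 31.5400
SG_post = 1 + (1.05 − 1)·38.0/31.5400

1.0602


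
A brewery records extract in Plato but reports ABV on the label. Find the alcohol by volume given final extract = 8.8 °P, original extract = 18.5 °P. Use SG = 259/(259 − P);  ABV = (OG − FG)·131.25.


OG = 259/(259 − 18.5) = 1.0769
FG = 259/(259 − 8.8) = 1.0352
ABV = (1.0769 − 1.0352)·131.25

5.4798 % ABV


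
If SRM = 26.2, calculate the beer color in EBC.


EBC = SRM · 1.97
EBC = 26.2 · 1.97

51.6140 EBC


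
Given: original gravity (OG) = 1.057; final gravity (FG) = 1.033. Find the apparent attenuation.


AA = (OG − FG)/(OG − 1) · 100
AA = (1.057 − 1.033)/(1.057 − 1) · 100

42.1053 %


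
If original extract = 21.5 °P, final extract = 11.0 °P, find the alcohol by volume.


SG = 259/(259 − P);  ABV = (OG − FG)·131.25
OG = 259/(259 − 21.5) = 1.0905
FG = 259/(259 − 11.0) = 1.0444
ABV = (1.0905 − 1.0444)·131.25

6.0600 % ABV


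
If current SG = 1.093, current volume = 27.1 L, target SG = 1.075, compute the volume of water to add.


V_water = V·((SG_curr − 1)/(SG_target − 1) − 1)
V_water = 27.1·((1.093 − 1)/(1.075 − 1) − 1)

6.5040 L


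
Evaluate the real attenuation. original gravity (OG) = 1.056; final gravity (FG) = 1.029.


AA = (OG−FG)/(OG−1)·100;  RA = AA·0.8192
AA = (1.056 − 1.029)/(1.056 − 1)·100 = 48.2143
RA = 48.2143·0.8192

39.4971 %


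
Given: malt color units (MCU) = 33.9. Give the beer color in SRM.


SRM = 1.4922 · MCU^0.6859
SRM = 1.4922 · 33.9^0.6859

16.7260 SRM


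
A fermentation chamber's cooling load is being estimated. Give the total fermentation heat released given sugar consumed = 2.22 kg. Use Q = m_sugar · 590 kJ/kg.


Q = 2.22 · 590

1309.8000 kJ


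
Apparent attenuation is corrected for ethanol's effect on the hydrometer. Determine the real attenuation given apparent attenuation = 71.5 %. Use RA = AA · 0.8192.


RA = 71.5 · 0.8192

58.5728 %


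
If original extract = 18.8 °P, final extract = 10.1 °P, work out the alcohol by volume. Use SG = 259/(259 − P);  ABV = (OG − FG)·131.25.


OG = 259/(259 − 18.8) = 1.0783
FG = 259/(259 − 10.1) = 1.0406
ABV = (1.0783 − 1.0406)·131.25

4.9468 % ABV


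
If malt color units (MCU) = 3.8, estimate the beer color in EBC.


SRM = 1.4922·MCU^0.6859;  EBC = SRM·1.97
SRM = 1.4922·3.8^0.6859 = 3.7282
EBC = 3.7282·1.97

7.3446 EBC


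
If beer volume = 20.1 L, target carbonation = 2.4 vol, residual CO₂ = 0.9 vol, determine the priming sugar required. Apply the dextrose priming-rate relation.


sugar = (target − residual)·4.0·V
sugar = (2.4 − 0.9)·4.0·20.1

120.6000 g


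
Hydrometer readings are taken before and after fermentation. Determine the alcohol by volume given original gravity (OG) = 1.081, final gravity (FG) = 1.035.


ABV = (OG − FG) · 131.25
ABV = (1.081 − 1.035) · 131.25

6.0375 % ABV


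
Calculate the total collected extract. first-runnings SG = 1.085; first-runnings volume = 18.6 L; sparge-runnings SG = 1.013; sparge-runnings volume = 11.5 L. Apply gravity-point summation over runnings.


total = Σ (SG_i − 1)·1000·V_i
first = (1.085 − 1)·1000·18.6 = 1581.0000
sparge = (1.013 − 1)·1000·11.5 = 149.5000
total = 1581.0000 + 149.5000

1730.5000 gravity·L


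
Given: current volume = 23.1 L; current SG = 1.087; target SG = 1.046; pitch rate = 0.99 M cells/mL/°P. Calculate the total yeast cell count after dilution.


V_w = V·((SG_c−1)/(SG_t−1)−1);  °P = 259 − 259/SG_t;  cells = rate·(V+V_w)·°P
V_w = 23.1·((1.087−1)/(1.046−1)−1) = 20.5891
V_final = 23.1 + 20.5891 = 43.6891
°P = 259 − 259/1.046 = 11.3901
cells = 0.99·43.6891·11.3901

492.6455 billion cells


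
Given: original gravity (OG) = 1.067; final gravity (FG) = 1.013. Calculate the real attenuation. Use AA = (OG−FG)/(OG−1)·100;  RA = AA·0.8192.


AA = (1.067 − 1.013)/(1.067 − 1)·100 = 80.5970
RA = 80.5970·0.8192

66.0251 %


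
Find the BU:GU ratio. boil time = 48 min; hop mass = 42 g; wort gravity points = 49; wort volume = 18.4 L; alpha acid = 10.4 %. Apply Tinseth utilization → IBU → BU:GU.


U = 1.65·0.000125^(GP/1000)·(1−e^(−0.04t))/4.15;  IBU = (α/100)·m·U·1000/V;  BU:GU = IBU/GP
U = 1.65·0.000125^(49/1000)·(1−e^(−0.04·48))/4.15 = 0.2184
IBU = (10.4/100)·42·0.2184·1000/18.4 = 51.8559
BU:GU = 51.8559/49

1.0583


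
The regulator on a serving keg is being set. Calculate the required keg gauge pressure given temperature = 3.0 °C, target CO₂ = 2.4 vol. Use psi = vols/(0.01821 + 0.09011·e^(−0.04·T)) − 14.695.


psi = 2.4/(0.01821 + 0.09011·e^(−0.04·3.0)) − 14.695

9.7623 psi


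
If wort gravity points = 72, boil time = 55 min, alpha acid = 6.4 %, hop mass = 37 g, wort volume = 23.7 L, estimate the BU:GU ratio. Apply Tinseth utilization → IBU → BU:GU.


U = 1.65·0.000125^(GP/1000)·(1−e^(−0.04t))/4.15;  IBU = (α/100)·m·U·1000/V;  BU:GU = IBU/GP
U = 1.65·0.000125^(72/1000)·(1−e^(−0.04·55))/4.15 = 0.1851
IBU = (6.4/100)·37·0.1851·1000/23.7 = 18.4946
BU:GU = 18.4946/72

0.2569


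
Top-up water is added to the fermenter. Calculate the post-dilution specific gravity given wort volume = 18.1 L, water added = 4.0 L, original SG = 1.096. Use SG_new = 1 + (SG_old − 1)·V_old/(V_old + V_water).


pts = (1.096 − 1)·1000·18.1/(18.1 + 4.0) = 78.6244
SG_new = 1 + 78.6244/1000

1.0786


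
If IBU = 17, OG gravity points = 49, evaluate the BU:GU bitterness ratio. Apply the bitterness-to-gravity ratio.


BU:GU = IBU / OG_points
BU:GU = 17 / 49

0.3469


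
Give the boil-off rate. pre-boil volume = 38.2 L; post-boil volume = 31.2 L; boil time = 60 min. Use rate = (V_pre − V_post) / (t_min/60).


rate = (38.2 − 31.2) / (60/60)

7.0000 L/hr


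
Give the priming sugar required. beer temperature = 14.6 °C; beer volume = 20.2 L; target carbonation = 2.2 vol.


residual = 14.695·(0.01821 + 0.09011·e^(−0.04·T));  sugar = (target − residual)·4.0·V
residual = 14.695·(0.01821 + 0.09011·e^(−0.04·14.6)) = 1.0060
sugar = (2.2 − 1.0060)·4.0·20.2

96.4724 g


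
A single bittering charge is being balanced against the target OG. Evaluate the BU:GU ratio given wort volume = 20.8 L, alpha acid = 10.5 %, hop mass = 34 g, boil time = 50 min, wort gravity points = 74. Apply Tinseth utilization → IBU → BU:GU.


U = 1.65·0.000125^(GP/1000)·(1−e^(−0.04t))/4.15;  IBU = (α/100)·m·U·1000/V;  BU:GU = IBU/GP
U = 1.65·0.000125^(74/1000)·(1−e^(−0.04·50))/4.15 = 0.1768
IBU = (10.5/100)·34·0.1768·1000/20.8 = 30.3431
BU:GU = 30.3431/74

0.4100


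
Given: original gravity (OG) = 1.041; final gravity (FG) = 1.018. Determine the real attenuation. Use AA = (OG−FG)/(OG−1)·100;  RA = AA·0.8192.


AA = (1.041 − 1.018)/(1.041 − 1)·100 = 56.0976
RA = 56.0976·0.8192

45.9551 %


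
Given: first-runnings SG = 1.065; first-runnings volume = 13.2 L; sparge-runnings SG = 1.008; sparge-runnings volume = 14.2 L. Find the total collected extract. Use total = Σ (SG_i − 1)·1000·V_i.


first = (1.065 − 1)·1000·13.2 = 858.0000
sparge = (1.008 − 1)·1000·14.2 = 113.6000
total = 858.0000 + 113.6000

971.6000 gravity·L


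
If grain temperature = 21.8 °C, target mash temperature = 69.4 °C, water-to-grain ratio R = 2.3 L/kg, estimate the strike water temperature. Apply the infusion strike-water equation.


T_strike = (0.41/R)·(T_mash − T_grain) + T_mash
T_strike = (0.41/2.3)·(69.4 − 21.8) + 69.4

77.8852 °C


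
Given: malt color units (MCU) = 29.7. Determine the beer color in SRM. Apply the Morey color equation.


SRM = 1.4922 · MCU^0.6859
SRM = 1.4922 · 29.7^0.6859

15.2753 SRM


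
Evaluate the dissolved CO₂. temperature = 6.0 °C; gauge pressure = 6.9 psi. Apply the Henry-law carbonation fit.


vols = (P + 14.695)·(0.01821 + 0.09011·e^(−0.04·T))
vols = (6.9 + 14.695)·(0.01821 + 0.09011·e^(−0.04·6.0))

1.9240 volumes


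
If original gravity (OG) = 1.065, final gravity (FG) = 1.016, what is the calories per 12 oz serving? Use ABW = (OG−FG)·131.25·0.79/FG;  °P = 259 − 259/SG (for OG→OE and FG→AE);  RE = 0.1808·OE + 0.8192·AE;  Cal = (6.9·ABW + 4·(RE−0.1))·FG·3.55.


ABW = (1.065 − 1.016)·131.25·0.79/1.016 = 5.0007
OE = 259 − 259/1.065 = 15.8075 °P
AE = 259 − 259/1.016 = 4.0787 °P
RE = 0.1808·15.8075 + 0.8192·4.0787 = 6.1993 °P
Cal = (6.9·5.0007 + 4·(6.1993−0.1))·1.016·3.55

212.4473 kcal


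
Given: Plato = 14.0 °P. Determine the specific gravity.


SG = 259/(259 − P)
SG = 259/(259 − 14.0)

1.0571


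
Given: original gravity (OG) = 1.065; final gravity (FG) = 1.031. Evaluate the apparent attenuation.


AA = (OG − FG)/(OG − 1) · 100
AA = (1.065 − 1.031)/(1.065 − 1) · 100

52.3077 %


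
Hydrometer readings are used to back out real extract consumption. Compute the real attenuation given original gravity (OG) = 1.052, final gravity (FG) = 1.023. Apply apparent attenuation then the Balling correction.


AA = (OG−FG)/(OG−1)·100;  RA = AA·0.8192
AA = (1.052 − 1.023)/(1.052 − 1)·100 = 55.7692
RA = 55.7692·0.8192

45.6862 %


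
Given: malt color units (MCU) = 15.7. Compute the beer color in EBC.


SRM = 1.4922·MCU^0.6859;  EBC = SRM·1.97
SRM = 1.4922·15.7^0.6859 = 9.8649
EBC = 9.8649·1.97

19.4339 EBC


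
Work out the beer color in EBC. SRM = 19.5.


EBC = SRM · 1.97
EBC = 19.5 · 1.97

38.4150 EBC


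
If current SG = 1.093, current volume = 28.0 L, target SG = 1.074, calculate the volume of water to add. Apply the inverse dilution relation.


V_water = V·((SG_curr − 1)/(SG_target − 1) − 1)
V_water = 28.0·((1.093 − 1)/(1.074 − 1) − 1)

7.1892 L


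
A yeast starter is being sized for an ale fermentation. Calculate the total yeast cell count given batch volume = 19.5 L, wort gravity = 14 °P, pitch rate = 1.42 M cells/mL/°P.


cells (billions) = rate · V_L · °P
cells = 1.42 · 19.5 · 14

387.6600 billion cells


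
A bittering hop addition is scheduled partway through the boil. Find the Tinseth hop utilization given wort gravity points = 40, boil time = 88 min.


U = 1.65·0.000125^(GP/1000) · (1 − e^(−0.04·t))/4.15
bigness = 1.65·0.000125^(40/1000) = 1.1518
boil_factor = (1 − e^(−0.04·88))/4.15 = 0.2338
U = 1.1518 · 0.2338

0.2693


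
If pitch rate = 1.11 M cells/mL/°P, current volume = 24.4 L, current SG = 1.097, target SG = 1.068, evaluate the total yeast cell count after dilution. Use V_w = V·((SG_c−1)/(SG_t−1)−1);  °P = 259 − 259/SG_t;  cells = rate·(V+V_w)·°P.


V_w = 24.4·((1.097−1)/(1.068−1)−1) = 10.4059
V_final = 24.4 + 10.4059 = 34.8059
°P = 259 − 259/1.068 = 16.4906
cells = 1.11·34.8059·16.4906

637.1080 billion cells


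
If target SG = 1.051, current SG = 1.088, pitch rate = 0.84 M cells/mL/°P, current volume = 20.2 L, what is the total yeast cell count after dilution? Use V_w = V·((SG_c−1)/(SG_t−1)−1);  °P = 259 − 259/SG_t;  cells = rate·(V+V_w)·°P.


V_w = 20.2·((1.088−1)/(1.051−1)−1) = 14.6549
V_final = 20.2 + 14.6549 = 34.8549
°P = 259 − 259/1.051 = 12.5680
cells = 0.84·34.8549·12.5680

367.9683 billion cells


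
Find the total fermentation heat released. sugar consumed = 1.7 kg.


Q = m_sugar · 590 kJ/kg
Q = 1.7 · 590

1003.0000 kJ


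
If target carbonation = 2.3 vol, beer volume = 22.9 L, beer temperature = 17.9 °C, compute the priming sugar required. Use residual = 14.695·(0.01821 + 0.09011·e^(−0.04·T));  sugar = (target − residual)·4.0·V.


residual = 14.695·(0.01821 + 0.09011·e^(−0.04·17.9)) = 0.9147
sugar = (2.3 − 0.9147)·4.0·22.9

126.8916 g


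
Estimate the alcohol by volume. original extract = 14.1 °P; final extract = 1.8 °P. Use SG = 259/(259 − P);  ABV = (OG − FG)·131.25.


OG = 259/(259 − 14.1) = 1.0576
FG = 259/(259 − 1.8) = 1.0070
ABV = (1.0576 − 1.0070)·131.25

6.6381 % ABV


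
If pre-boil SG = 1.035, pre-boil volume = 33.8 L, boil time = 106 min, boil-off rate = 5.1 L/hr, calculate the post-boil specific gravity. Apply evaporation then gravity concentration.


V_post = V_pre − rate·(t/60);  SG_post = 1 + (SG_pre−1)·V_pre/V_post
V_post = 33.8 − 5.1·(106/60) = 24.7900
SG_post = 1 + (1.035 − 1)·33.8/24.7900

1.0477


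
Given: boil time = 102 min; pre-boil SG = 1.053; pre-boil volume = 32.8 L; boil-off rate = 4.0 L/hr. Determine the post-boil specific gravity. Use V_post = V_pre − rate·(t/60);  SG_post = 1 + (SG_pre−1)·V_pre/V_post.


V_post = 32.8 − 4.0·(102/60) = 26.0000
SG_post = 1 + (1.053 − 1)·32.8/26.0000

1.0669


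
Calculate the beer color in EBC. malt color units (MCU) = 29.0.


SRM = 1.4922·MCU^0.6859;  EBC = SRM·1.97
SRM = 1.4922·29.0^0.6859 = 15.0275
EBC = 15.0275·1.97

29.6041 EBC


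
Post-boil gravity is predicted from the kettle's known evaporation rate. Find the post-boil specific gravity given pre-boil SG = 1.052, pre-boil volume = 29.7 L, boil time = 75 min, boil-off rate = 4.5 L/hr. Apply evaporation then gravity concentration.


V_post = V_pre − rate·(t/60);  SG_post = 1 + (SG_pre−1)·V_pre/V_post
V_post = 29.7 − 4.5·(75/60) = 24.0750
SG_post = 1 + (1.052 − 1)·29.7/24.0750

1.0641


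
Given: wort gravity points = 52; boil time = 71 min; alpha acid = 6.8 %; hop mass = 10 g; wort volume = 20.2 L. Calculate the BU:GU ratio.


U = 1.65·0.000125^(GP/1000)·(1−e^(−0.04t))/4.15;  IBU = (α/100)·m·U·1000/V;  BU:GU = IBU/GP
U = 1.65·0.000125^(52/1000)·(1−e^(−0.04·71))/4.15 = 0.2346
IBU = (6.8/100)·10·0.2346·1000/20.2 = 7.8975
BU:GU = 7.8975/52

0.1519


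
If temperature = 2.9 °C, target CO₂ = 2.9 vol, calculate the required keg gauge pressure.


psi = vols/(0.01821 + 0.09011·e^(−0.04·T)) − 14.695
psi = 2.9/(0.01821 + 0.09011·e^(−0.04·2.9)) − 14.695

14.7614 psi


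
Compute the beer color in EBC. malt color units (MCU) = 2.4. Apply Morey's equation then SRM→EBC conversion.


SRM = 1.4922·MCU^0.6859;  EBC = SRM·1.97
SRM = 1.4922·2.4^0.6859 = 2.7203
EBC = 2.7203·1.97

5.3590 EBC


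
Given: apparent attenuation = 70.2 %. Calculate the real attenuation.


RA = AA · 0.8192
RA = 70.2 · 0.8192

57.5078 %


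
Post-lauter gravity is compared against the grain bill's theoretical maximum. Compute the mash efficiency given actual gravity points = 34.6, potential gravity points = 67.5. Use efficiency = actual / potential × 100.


efficiency = 34.6 / 67.5 × 100

51.2593 %


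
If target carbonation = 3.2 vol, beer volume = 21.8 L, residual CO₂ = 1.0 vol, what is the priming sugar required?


sugar = (target − residual)·4.0·V
sugar = (3.2 − 1.0)·4.0·21.8

191.8400 g


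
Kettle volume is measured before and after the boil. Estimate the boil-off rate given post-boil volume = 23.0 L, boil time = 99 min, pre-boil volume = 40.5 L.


rate = (V_pre − V_post) / (t_min/60)
rate = (40.5 − 23.0) / (99/60)

10.6061 L/hr


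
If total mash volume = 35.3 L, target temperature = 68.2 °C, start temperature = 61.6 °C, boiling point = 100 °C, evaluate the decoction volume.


V_dec = V_total·(T_target − T_start)/(T_boil − T_start)
V_dec = 35.3·(68.2 − 61.6)/(100 − 61.6)

6.0672 L


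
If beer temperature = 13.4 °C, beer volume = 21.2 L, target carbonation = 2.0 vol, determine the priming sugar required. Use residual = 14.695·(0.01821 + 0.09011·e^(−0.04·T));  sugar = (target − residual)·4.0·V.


residual = 14.695·(0.01821 + 0.09011·e^(−0.04·13.4)) = 1.0423
sugar = (2.0 − 1.0423)·4.0·21.2

81.2092 g


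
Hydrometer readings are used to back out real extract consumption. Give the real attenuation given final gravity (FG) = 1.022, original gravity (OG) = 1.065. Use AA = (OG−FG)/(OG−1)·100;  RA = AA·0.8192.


AA = (1.065 − 1.022)/(1.065 − 1)·100 = 66.1538
RA = 66.1538·0.8192

54.1932 %


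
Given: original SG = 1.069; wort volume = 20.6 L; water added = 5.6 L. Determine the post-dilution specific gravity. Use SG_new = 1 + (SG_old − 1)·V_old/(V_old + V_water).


pts = (1.069 − 1)·1000·20.6/(20.6 + 5.6) = 54.2519
SG_new = 1 + 54.2519/1000

1.0543


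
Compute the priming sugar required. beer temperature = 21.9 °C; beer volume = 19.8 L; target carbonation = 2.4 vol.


residual = 14.695·(0.01821 + 0.09011·e^(−0.04·T));  sugar = (target − residual)·4.0·V
residual = 14.695·(0.01821 + 0.09011·e^(−0.04·21.9)) = 0.8190
sugar = (2.4 − 0.8190)·4.0·19.8

125.2121 g


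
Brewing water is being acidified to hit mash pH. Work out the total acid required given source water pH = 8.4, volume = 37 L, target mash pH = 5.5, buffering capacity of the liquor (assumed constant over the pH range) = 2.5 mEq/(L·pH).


acid = buffering capacity · (pH_source − pH_target) · V
acid = 2.5 · (8.4 − 5.5) · 37

268.2500 mEq


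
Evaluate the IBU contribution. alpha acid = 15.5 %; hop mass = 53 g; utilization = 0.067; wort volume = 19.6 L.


IBU = (α/100)·mass·U·1000 / V
IBU = (15.5/100)·53·0.067·1000 / 19.6

28.0819 IBU


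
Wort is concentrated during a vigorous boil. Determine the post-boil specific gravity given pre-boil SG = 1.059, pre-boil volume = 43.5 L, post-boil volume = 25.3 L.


SG_post = 1 + (SG_pre − 1)·V_pre/V_post
pts_pre = (1.059 − 1)·1000 = 59.0000
pts_post = 59.0000·43.5/25.3 = 101.4427
SG_post = 1 + 101.4427/1000

1.1014


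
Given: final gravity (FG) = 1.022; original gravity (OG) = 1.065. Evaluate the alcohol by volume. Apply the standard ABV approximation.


ABV = (OG − FG) · 131.25
ABV = (1.065 − 1.022) · 131.25

5.6437 % ABV


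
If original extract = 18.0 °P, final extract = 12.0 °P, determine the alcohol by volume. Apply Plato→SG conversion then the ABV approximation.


SG = 259/(259 − P);  ABV = (OG − FG)·131.25
OG = 259/(259 − 18.0) = 1.0747
FG = 259/(259 − 12.0) = 1.0486
ABV = (1.0747 − 1.0486)·131.25

3.4264 % ABV


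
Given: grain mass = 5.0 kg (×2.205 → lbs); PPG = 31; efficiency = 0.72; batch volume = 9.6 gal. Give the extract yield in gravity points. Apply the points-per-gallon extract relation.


points = lbs × PPG × eff / vol
lbs = 5.0 × 2.205 = 11.0250
points = 11.0250 × 31 × 0.72 / 9.6

25.6331 points


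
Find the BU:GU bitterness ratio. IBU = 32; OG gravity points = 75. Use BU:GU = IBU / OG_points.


BU:GU = 32 / 75

0.4267


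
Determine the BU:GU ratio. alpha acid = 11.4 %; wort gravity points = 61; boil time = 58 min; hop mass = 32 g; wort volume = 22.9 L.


U = 1.65·0.000125^(GP/1000)·(1−e^(−0.04t))/4.15;  IBU = (α/100)·m·U·1000/V;  BU:GU = IBU/GP
U = 1.65·0.000125^(61/1000)·(1−e^(−0.04·58))/4.15 = 0.2072
IBU = (11.4/100)·32·0.2072·1000/22.9 = 33.0097
BU:GU = 33.0097/61

0.5411


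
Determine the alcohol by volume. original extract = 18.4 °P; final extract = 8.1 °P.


SG = 259/(259 − P);  ABV = (OG − FG)·131.25
OG = 259/(259 − 18.4) = 1.0765
FG = 259/(259 − 8.1) = 1.0323
ABV = (1.0765 − 1.0323)·131.25

5.8002 % ABV


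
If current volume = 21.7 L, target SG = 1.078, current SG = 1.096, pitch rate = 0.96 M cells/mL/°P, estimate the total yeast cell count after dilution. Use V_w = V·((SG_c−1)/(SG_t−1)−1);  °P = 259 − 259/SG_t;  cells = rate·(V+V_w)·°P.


V_w = 21.7·((1.096−1)/(1.078−1)−1) = 5.0077
V_final = 21.7 + 5.0077 = 26.7077
°P = 259 − 259/1.078 = 18.7403
cells = 0.96·26.7077·18.7403

480.4887 billion cells


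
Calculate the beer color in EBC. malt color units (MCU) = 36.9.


SRM = 1.4922·MCU^0.6859;  EBC = SRM·1.97
SRM = 1.4922·36.9^0.6859 = 17.7276
EBC = 17.7276·1.97

34.9234 EBC


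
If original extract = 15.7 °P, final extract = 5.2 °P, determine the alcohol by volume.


SG = 259/(259 − P);  ABV = (OG − FG)·131.25
OG = 259/(259 − 15.7) = 1.0645
FG = 259/(259 − 5.2) = 1.0205
ABV = (1.0645 − 1.0205)·131.25

5.7804 % ABV


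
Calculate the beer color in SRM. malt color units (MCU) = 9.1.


SRM = 1.4922 · MCU^0.6859
SRM = 1.4922 · 9.1^0.6859

6.7863 SRM


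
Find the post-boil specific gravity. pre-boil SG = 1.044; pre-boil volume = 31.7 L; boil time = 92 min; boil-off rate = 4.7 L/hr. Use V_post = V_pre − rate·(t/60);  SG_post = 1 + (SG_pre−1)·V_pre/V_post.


V_post = 31.7 − 4.7·(92/60) = 24.4933
SG_post = 1 + (1.044 − 1)·31.7/24.4933

1.0569


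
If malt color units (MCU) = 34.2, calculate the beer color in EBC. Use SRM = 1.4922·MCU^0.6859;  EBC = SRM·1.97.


SRM = 1.4922·34.2^0.6859 = 16.8273
EBC = 16.8273·1.97

33.1499 EBC


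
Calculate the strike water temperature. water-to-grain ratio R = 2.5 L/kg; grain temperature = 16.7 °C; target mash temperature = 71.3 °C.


T_strike = (0.41/R)·(T_mash − T_grain) + T_mash
T_strike = (0.41/2.5)·(71.3 − 16.7) + 71.3

80.2544 °C


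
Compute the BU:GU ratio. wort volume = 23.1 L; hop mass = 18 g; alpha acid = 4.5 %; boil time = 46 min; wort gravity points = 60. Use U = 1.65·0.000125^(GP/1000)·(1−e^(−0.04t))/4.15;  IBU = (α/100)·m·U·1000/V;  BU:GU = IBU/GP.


U = 1.65·0.000125^(60/1000)·(1−e^(−0.04·46))/4.15 = 0.1950
IBU = (4.5/100)·18·0.1950·1000/23.1 = 6.8393
BU:GU = 6.8393/60

0.1140


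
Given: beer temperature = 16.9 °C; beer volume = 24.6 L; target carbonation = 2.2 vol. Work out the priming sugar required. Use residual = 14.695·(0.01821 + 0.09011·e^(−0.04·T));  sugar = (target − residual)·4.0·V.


residual = 14.695·(0.01821 + 0.09011·e^(−0.04·16.9)) = 0.9411
sugar = (2.2 − 0.9411)·4.0·24.6

123.8728 g


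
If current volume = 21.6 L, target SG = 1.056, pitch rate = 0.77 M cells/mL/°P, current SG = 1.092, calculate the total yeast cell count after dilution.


V_w = V·((SG_c−1)/(SG_t−1)−1);  °P = 259 − 259/SG_t;  cells = rate·(V+V_w)·°P
V_w = 21.6·((1.092−1)/(1.056−1)−1) = 13.8857
V_final = 21.6 + 13.8857 = 35.4857
°P = 259 − 259/1.056 = 13.7348
cells = 0.77·35.4857·13.7348

375.2910 billion cells


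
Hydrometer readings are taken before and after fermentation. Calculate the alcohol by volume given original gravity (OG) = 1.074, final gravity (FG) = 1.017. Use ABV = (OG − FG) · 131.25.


ABV = (1.074 − 1.017) · 131.25

7.4813 % ABV


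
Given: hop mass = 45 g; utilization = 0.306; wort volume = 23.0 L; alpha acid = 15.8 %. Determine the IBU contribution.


IBU = (α/100)·mass·U·1000 / V
IBU = (15.8/100)·45·0.306·1000 / 23.0

94.5939 IBU


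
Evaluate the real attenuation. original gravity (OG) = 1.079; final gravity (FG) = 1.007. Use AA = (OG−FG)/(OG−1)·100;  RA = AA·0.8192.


AA = (1.079 − 1.007)/(1.079 − 1)·100 = 91.1392
RA = 91.1392·0.8192

74.6613 %


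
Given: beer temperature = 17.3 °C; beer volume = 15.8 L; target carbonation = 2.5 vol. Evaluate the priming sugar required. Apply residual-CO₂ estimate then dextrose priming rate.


residual = 14.695·(0.01821 + 0.09011·e^(−0.04·T));  sugar = (target − residual)·4.0·V
residual = 14.695·(0.01821 + 0.09011·e^(−0.04·17.3)) = 0.9304
sugar = (2.5 − 0.9304)·4.0·15.8

99.1962 g


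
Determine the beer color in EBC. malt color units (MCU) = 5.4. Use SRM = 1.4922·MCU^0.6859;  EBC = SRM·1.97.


SRM = 1.4922·5.4^0.6859 = 4.7443
EBC = 4.7443·1.97

9.3464 EBC


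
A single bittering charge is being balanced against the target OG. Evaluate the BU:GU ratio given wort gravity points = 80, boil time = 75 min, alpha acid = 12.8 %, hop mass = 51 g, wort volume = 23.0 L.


U = 1.65·0.000125^(GP/1000)·(1−e^(−0.04t))/4.15;  IBU = (α/100)·m·U·1000/V;  BU:GU = IBU/GP
U = 1.65·0.000125^(80/1000)·(1−e^(−0.04·75))/4.15 = 0.1841
IBU = (12.8/100)·51·0.1841·1000/23.0 = 52.2471
BU:GU = 52.2471/80

0.6531


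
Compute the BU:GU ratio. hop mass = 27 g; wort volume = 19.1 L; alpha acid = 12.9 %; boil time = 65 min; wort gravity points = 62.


U = 1.65·0.000125^(GP/1000)·(1−e^(−0.04t))/4.15;  IBU = (α/100)·m·U·1000/V;  BU:GU = IBU/GP
U = 1.65·0.000125^(62/1000)·(1−e^(−0.04·65))/4.15 = 0.2108
IBU = (12.9/100)·27·0.2108·1000/19.1 = 38.4456
BU:GU = 38.4456/62

0.6201


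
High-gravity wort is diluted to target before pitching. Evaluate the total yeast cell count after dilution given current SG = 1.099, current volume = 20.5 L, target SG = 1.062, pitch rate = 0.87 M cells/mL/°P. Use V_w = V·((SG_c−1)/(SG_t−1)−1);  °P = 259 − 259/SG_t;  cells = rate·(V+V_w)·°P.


V_w = 20.5·((1.099−1)/(1.062−1)−1) = 12.2339
V_final = 20.5 + 12.2339 = 32.7339
°P = 259 − 259/1.062 = 15.1205
cells = 0.87·32.7339·15.1205

430.6094 billion cells


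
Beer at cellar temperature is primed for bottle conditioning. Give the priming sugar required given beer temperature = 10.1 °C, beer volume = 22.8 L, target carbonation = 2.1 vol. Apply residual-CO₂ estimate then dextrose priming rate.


residual = 14.695·(0.01821 + 0.09011·e^(−0.04·T));  sugar = (target − residual)·4.0·V
residual = 14.695·(0.01821 + 0.09011·e^(−0.04·10.1)) = 1.1517
sugar = (2.1 − 1.1517)·4.0·22.8

86.4879 g


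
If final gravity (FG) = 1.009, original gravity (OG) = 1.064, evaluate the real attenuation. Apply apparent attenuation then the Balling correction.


AA = (OG−FG)/(OG−1)·100;  RA = AA·0.8192
AA = (1.064 − 1.009)/(1.064 − 1)·100 = 85.9375
RA = 85.9375·0.8192

70.4000 %


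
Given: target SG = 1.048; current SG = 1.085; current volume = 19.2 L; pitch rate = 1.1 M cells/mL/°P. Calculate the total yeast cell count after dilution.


V_w = V·((SG_c−1)/(SG_t−1)−1);  °P = 259 − 259/SG_t;  cells = rate·(V+V_w)·°P
V_w = 19.2·((1.085−1)/(1.048−1)−1) = 14.8000
V_final = 19.2 + 14.8000 = 34.0000
°P = 259 − 259/1.048 = 11.8626
cells = 1.1·34.0000·11.8626

443.6611 billion cells


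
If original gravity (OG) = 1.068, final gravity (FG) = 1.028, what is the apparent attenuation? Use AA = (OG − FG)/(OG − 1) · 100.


AA = (1.068 − 1.028)/(1.068 − 1) · 100

58.8235 %


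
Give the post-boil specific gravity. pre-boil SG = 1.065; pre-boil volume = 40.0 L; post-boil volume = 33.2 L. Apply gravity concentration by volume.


SG_post = 1 + (SG_pre − 1)·V_pre/V_post
pts_pre = (1.065 − 1)·1000 = 65.0000
pts_post = 65.0000·40.0/33.2 = 78.3133
SG_post = 1 + 78.3133/1000

1.0783


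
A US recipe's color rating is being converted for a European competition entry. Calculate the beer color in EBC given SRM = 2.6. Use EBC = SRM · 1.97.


EBC = 2.6 · 1.97

5.1220 EBC


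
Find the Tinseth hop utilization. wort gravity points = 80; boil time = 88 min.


U = 1.65·0.000125^(GP/1000) · (1 − e^(−0.04·t))/4.15
bigness = 1.65·0.000125^(80/1000) = 0.8040
boil_factor = (1 − e^(−0.04·88))/4.15 = 0.2338
U = 0.8040 · 0.2338

0.1880


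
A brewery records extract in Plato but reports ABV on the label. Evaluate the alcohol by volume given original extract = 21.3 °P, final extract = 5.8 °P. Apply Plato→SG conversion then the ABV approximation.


SG = 259/(259 − P);  ABV = (OG − FG)·131.25
OG = 259/(259 − 21.3) = 1.0896
FG = 259/(259 − 5.8) = 1.0229
ABV = (1.0896 − 1.0229)·131.25

8.7546 % ABV


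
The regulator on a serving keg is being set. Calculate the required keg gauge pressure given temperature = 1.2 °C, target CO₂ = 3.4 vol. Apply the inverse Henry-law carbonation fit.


psi = vols/(0.01821 + 0.09011·e^(−0.04·T)) − 14.695
psi = 3.4/(0.01821 + 0.09011·e^(−0.04·1.2)) − 14.695

17.9669 psi


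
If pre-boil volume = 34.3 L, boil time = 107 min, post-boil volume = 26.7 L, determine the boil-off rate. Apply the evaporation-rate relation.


rate = (V_pre − V_post) / (t_min/60)
rate = (34.3 − 26.7) / (107/60)

4.2617 L/hr


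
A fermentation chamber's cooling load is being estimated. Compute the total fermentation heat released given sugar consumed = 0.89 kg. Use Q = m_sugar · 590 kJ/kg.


Q = 0.89 · 590

525.1000 kJ


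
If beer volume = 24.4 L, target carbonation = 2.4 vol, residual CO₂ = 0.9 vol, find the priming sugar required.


sugar = (target − residual)·4.0·V
sugar = (2.4 − 0.9)·4.0·24.4

146.4000 g


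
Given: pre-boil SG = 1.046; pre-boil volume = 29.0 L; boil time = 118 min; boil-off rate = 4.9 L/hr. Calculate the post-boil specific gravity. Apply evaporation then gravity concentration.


V_post = V_pre − rate·(t/60);  SG_post = 1 + (SG_pre−1)·V_pre/V_post
V_post = 29.0 − 4.9·(118/60) = 19.3633
SG_post = 1 + (1.046 − 1)·29.0/19.3633

1.0689


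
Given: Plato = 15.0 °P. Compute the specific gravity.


SG = 259/(259 − P)
SG = 259/(259 − 15.0)

1.0615


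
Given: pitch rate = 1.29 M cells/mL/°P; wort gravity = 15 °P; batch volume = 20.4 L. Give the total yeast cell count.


cells (billions) = rate · V_L · °P
cells = 1.29 · 20.4 · 15

394.7400 billion cells


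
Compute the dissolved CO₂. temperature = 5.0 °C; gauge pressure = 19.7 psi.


vols = (P + 14.695)·(0.01821 + 0.09011·e^(−0.04·T))
vols = (19.7 + 14.695)·(0.01821 + 0.09011·e^(−0.04·5.0))

3.1639 volumes


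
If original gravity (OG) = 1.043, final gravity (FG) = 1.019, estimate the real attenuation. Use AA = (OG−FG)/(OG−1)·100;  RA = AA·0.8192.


AA = (1.043 − 1.019)/(1.043 − 1)·100 = 55.8140
RA = 55.8140·0.8192

45.7228 %


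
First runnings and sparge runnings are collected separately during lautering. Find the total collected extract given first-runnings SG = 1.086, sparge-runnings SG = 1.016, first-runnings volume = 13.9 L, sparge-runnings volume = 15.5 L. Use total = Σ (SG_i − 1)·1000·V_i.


first = (1.086 − 1)·1000·13.9 = 1195.4000
sparge = (1.016 − 1)·1000·15.5 = 248.0000
total = 1195.4000 + 248.0000

1443.4000 gravity·L


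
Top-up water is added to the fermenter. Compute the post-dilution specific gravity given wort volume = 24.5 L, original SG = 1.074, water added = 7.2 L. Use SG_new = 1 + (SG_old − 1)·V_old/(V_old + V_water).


pts = (1.074 − 1)·1000·24.5/(24.5 + 7.2) = 57.1924
SG_new = 1 + 57.1924/1000

1.0572


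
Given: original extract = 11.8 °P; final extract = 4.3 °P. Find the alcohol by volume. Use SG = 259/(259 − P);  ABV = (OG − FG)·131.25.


OG = 259/(259 − 11.8) = 1.0477
FG = 259/(259 − 4.3) = 1.0169
ABV = (1.0477 − 1.0169)·131.25

4.0493 % ABV


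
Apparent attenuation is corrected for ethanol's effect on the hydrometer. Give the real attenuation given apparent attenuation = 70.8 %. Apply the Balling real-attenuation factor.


RA = AA · 0.8192
RA = 70.8 · 0.8192

57.9994 %


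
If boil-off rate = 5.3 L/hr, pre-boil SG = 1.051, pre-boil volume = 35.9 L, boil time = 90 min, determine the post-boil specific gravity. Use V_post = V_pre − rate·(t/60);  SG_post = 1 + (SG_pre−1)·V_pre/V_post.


V_post = 35.9 − 5.3·(90/60) = 27.9500
SG_post = 1 + (1.051 − 1)·35.9/27.9500

1.0655


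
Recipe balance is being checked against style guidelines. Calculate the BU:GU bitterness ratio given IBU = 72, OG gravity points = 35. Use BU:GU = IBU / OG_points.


BU:GU = 72 / 35

2.0571


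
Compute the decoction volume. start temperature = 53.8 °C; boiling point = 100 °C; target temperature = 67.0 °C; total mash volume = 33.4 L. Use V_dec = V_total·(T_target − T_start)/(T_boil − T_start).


V_dec = 33.4·(67.0 − 53.8)/(100 − 53.8)

9.5429 L


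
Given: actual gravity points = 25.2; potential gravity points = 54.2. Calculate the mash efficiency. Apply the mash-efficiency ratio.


efficiency = actual / potential × 100
efficiency = 25.2 / 54.2 × 100

46.4945 %


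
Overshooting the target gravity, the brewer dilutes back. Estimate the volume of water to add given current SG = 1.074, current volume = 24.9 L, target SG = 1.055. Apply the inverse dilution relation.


V_water = V·((SG_curr − 1)/(SG_target − 1) − 1)
V_water = 24.9·((1.074 − 1)/(1.055 − 1) − 1)

8.6018 L


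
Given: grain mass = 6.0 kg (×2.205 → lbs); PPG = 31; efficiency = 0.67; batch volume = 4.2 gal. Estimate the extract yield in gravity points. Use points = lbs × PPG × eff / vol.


lbs = 6.0 × 2.205 = 13.2300
points = 13.2300 × 31 × 0.67 / 4.2

65.4255 points


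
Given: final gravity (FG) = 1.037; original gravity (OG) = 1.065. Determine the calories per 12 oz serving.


ABW = (OG−FG)·131.25·0.79/FG;  °P = 259 − 259/SG (for OG→OE and FG→AE);  RE = 0.1808·OE + 0.8192·AE;  Cal = (6.9·ABW + 4·(RE−0.1))·FG·3.55
ABW = (1.065 − 1.037)·131.25·0.79/1.037 = 2.7997
OE = 259 − 259/1.065 = 15.8075 °P
AE = 259 − 259/1.037 = 9.2411 °P
RE = 0.1808·15.8075 + 0.8192·9.2411 = 10.4283 °P
Cal = (6.9·2.7997 + 4·(10.4283−0.1))·1.037·3.55

223.2033 kcal
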